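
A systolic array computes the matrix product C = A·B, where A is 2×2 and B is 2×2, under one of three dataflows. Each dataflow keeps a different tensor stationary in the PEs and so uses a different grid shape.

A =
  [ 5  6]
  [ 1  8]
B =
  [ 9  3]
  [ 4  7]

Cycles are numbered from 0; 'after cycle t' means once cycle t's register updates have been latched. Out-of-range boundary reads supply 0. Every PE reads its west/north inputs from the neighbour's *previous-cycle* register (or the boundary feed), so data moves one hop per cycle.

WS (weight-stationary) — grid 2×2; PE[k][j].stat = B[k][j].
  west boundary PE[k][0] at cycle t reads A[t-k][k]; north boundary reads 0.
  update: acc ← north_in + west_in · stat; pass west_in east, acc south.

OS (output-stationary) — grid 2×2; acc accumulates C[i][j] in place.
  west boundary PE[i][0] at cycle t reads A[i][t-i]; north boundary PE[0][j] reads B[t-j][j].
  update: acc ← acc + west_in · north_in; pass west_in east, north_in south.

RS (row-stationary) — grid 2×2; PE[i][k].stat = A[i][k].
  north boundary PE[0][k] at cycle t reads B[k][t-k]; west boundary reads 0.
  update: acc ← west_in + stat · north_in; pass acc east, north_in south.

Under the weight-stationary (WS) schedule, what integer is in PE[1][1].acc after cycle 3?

PE[1][1].acc = 59

Tracing WS — 2×2 array, target PE[1][1]:
  c0 r0c1: 0 / 0 / 0
  c0 r1c0: 0 / 0 / 0
  c0 r1c1: 0 / 0 / 0
  c1 r0c1: 15 / 5 / 15
  c1 r1c0: 69 / 6 / 69
  c1 r1c1: 0 / 0 / 0
  c2 r0c1: 3 / 1 / 3
  c2 r1c0: 41 / 8 / 41
  c2 r1c1: 57 / 6 / 57
  c3 r0c1: 0 / 0 / 0
  c3 r1c0: 0 / 0 / 0
  c3 r1c1: 59 / 8 / 59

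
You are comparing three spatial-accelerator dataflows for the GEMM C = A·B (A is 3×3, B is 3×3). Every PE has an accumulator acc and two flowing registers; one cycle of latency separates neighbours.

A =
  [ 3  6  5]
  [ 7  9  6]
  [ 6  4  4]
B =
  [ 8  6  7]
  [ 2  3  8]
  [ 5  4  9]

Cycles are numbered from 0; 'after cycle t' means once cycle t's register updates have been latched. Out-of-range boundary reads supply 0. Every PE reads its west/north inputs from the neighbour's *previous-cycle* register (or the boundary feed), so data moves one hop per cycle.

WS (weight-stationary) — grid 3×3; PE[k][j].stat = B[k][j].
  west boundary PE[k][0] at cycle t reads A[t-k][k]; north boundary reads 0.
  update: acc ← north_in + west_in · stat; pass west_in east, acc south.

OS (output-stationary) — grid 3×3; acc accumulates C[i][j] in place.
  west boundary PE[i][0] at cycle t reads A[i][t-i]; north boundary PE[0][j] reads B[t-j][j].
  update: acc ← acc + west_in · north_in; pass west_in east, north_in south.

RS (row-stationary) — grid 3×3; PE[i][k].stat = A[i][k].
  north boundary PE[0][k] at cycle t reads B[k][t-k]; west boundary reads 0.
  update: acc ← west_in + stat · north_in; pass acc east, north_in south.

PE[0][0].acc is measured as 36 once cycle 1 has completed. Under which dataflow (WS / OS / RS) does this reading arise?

WS (3×3 grid), PE[0][0]:
  step 0 · PE0,0: acc=24; fwd→3 fwd↓24
  step 1 · PE0,0: acc=56; fwd→7 fwd↓56
OS (3×3 grid), PE[0][0]:
  step 0 · PE0,0: acc=24; fwd→3 fwd↓8
  step 1 · PE0,0: acc=36; fwd→6 fwd↓2
RS (3×3 grid), PE[0][0]:
  step 0 · PE0,0: acc=24; fwd→24 fwd↓8
  step 1 · PE0,0: acc=18; fwd→18 fwd↓6

dataflow = OS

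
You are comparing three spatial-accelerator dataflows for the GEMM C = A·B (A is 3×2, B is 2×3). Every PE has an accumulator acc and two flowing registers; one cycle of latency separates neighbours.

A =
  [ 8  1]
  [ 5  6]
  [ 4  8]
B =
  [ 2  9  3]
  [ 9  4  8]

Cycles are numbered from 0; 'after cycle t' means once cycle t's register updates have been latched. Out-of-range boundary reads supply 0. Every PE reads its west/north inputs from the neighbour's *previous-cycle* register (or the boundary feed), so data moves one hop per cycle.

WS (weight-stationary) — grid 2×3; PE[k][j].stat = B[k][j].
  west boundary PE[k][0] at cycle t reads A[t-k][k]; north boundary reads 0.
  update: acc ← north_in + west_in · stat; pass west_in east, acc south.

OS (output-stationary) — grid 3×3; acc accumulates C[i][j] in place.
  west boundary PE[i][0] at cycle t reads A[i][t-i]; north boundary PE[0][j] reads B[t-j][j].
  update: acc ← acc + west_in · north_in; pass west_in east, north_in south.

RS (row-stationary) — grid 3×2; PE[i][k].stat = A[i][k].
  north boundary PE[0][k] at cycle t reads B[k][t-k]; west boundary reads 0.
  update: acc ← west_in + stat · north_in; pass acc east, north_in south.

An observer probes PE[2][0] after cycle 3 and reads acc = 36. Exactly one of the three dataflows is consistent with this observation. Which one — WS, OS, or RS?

dataflow = RS

WS (2×3): PE[2][0] does not exist.
— OS: 3×3; PE[2][0] trace:
  c0 r2c0: 0 / 0 / 0
  c1 r2c0: 0 / 0 / 0
  c2 r2c0: 8 / 4 / 2
  c3 r2c0: 80 / 8 / 9
— RS: 3×2; PE[2][0] trace:
  c0 r2c0: 0 / 0 / 0
  c1 r2c0: 0 / 0 / 0
  c2 r2c0: 8 / 8 / 2
  c3 r2c0: 36 / 36 / 9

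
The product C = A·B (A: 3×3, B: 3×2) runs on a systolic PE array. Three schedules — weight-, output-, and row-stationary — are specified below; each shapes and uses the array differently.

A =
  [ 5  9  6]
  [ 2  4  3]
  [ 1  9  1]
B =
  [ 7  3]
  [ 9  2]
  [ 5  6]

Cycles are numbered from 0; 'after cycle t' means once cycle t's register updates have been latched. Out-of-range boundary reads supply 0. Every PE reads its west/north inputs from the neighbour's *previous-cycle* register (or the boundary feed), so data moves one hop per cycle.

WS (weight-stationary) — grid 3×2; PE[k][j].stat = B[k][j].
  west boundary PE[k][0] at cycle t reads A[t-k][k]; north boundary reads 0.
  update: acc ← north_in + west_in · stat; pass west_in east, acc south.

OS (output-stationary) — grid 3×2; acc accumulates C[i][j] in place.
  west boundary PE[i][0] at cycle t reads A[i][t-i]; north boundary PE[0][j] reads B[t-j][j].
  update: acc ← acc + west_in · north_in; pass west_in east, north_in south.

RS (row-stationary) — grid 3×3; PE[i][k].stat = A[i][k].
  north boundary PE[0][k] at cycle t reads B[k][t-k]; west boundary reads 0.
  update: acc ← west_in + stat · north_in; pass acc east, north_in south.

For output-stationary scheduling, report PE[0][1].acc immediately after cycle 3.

PE[0][1].acc = 69

OS on a 3×2 grid — tracing PE[0][1] and its feeders:
  t=0 PE[0][0]: acc=35 h=5 v=7
  t=0 PE[0][1]: acc=0 h=0 v=0
  t=1 PE[0][0]: acc=116 h=9 v=9
  t=1 PE[0][1]: acc=15 h=5 v=3
  t=2 PE[0][0]: acc=146 h=6 v=5
  t=2 PE[0][1]: acc=33 h=9 v=2
  t=3 PE[0][0]: acc=146 h=0 v=0
  t=3 PE[0][1]: acc=69 h=6 v=6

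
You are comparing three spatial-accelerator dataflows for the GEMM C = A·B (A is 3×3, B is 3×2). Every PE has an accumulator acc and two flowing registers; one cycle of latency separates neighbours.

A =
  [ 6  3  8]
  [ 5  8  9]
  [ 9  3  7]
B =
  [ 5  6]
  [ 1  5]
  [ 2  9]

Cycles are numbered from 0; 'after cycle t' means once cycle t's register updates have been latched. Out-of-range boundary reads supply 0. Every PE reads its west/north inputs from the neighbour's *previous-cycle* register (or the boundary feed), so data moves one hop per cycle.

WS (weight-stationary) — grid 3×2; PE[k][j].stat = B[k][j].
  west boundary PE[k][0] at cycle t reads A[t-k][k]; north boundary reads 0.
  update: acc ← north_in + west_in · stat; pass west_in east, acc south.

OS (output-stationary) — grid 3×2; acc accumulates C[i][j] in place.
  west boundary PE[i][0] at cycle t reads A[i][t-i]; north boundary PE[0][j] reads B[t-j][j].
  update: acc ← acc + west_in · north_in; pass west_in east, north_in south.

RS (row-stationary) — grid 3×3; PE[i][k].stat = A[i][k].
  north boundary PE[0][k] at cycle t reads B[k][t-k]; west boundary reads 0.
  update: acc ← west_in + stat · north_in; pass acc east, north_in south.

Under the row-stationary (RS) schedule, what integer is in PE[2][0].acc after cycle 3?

PE[2][0].acc = 54

RS 3×3: PE[2][0] cycle-by-cycle (with neighbour feeds):
  @0  [1,0]  acc 0  |  →0  ↓0
  @0  [2,0]  acc 0  |  →0  ↓0
  @1  [1,0]  acc 25  |  →25  ↓5
  @1  [2,0]  acc 0  |  →0  ↓0
  @2  [1,0]  acc 30  |  →30  ↓6
  @2  [2,0]  acc 45  |  →45  ↓5
  @3  [1,0]  acc 0  |  →0  ↓0
  @3  [2,0]  acc 54  |  →54  ↓6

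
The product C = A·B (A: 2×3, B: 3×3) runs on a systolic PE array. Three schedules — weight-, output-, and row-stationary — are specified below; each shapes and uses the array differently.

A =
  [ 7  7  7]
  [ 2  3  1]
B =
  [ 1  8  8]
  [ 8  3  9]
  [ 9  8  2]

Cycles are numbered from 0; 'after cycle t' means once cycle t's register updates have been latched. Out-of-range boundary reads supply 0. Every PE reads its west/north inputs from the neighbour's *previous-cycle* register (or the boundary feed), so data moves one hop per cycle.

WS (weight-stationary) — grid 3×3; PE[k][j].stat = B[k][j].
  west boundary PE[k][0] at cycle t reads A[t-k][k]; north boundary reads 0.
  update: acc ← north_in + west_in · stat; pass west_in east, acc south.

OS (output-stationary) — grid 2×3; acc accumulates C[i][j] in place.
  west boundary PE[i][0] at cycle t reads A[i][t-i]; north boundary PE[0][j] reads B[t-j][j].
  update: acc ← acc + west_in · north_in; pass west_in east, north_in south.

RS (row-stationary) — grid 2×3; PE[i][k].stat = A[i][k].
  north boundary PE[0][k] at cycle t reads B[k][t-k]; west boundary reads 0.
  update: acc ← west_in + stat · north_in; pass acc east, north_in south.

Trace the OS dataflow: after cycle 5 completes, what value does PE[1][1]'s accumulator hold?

PE[1][1].acc = 33

OS on a 2×3 grid — tracing PE[1][1] and its feeders:
  0: (0,1).acc=0  regs=<0,0>
  0: (1,0).acc=0  regs=<0,0>
  0: (1,1).acc=0  regs=<0,0>
  1: (0,1).acc=56  regs=<7,8>
  1: (1,0).acc=2  regs=<2,1>
  1: (1,1).acc=0  regs=<0,0>
  2: (0,1).acc=77  regs=<7,3>
  2: (1,0).acc=26  regs=<3,8>
  2: (1,1).acc=16  regs=<2,8>
  3: (0,1).acc=133  regs=<7,8>
  3: (1,0).acc=35  regs=<1,9>
  3: (1,1).acc=25  regs=<3,3>
  4: (0,1).acc=133  regs=<0,0>
  4: (1,0).acc=35  regs=<0,0>
  4: (1,1).acc=33  regs=<1,8>
  5: (0,1).acc=133  regs=<0,0>
  5: (1,0).acc=35  regs=<0,0>
  5: (1,1).acc=33  regs=<0,0>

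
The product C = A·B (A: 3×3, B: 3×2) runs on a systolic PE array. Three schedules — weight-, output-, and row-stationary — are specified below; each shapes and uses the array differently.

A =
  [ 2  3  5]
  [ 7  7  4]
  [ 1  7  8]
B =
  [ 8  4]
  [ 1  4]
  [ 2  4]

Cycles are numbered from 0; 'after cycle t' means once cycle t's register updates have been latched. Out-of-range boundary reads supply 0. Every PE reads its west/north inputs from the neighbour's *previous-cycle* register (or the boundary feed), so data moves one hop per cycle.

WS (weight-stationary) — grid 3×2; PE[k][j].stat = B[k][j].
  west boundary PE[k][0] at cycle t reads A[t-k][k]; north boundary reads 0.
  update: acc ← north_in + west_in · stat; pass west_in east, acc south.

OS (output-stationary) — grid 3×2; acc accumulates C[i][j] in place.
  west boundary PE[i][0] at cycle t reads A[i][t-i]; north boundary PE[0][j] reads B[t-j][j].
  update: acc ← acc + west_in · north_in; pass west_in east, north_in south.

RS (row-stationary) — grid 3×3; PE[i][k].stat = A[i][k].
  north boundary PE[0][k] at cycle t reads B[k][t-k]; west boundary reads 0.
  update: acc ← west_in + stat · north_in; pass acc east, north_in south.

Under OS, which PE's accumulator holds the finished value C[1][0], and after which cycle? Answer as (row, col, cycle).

OS — PE[1][0] is where C[1][0] collects:
  step 0 · PE1,0: acc=0; fwd→0 fwd↓0
  step 1 · PE1,0: acc=56; fwd→7 fwd↓8
  step 2 · PE1,0: acc=63; fwd→7 fwd↓1
  step 3 · PE1,0: acc=71; fwd→4 fwd↓2

(row, col, cycle) = (1, 0, 3)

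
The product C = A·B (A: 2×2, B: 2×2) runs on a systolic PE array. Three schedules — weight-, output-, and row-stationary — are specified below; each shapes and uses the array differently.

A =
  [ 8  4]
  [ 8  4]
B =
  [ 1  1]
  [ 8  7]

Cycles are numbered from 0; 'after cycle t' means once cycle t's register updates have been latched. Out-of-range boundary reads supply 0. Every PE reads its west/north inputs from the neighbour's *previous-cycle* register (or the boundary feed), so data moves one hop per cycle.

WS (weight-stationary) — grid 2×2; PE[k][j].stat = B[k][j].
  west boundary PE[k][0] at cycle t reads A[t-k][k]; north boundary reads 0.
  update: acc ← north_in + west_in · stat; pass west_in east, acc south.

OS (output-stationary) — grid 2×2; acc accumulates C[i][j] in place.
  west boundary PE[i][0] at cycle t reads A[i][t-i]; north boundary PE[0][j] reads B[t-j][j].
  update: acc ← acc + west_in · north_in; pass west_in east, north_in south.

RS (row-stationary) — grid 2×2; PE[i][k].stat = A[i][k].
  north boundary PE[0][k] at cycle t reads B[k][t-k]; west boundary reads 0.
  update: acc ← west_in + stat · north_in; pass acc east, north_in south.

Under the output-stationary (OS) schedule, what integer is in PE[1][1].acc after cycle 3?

OS on a 2×2 grid — tracing PE[1][1] and its feeders:
  cycle 0: PE[0][1] → acc 0, east 0, south 0
  cycle 0: PE[1][0] → acc 0, east 0, south 0
  cycle 0: PE[1][1] → acc 0, east 0, south 0
  cycle 1: PE[0][1] → acc 8, east 8, south 1
  cycle 1: PE[1][0] → acc 8, east 8, south 1
  cycle 1: PE[1][1] → acc 0, east 0, south 0
  cycle 2: PE[0][1] → acc 36, east 4, south 7
  cycle 2: PE[1][0] → acc 40, east 4, south 8
  cycle 2: PE[1][1] → acc 8, east 8, south 1
  cycle 3: PE[0][1] → acc 36, east 0, south 0
  cycle 3: PE[1][0] → acc 40, east 0, south 0
  cycle 3: PE[1][1] → acc 36, east 4, south 7

PE[1][1].acc = 36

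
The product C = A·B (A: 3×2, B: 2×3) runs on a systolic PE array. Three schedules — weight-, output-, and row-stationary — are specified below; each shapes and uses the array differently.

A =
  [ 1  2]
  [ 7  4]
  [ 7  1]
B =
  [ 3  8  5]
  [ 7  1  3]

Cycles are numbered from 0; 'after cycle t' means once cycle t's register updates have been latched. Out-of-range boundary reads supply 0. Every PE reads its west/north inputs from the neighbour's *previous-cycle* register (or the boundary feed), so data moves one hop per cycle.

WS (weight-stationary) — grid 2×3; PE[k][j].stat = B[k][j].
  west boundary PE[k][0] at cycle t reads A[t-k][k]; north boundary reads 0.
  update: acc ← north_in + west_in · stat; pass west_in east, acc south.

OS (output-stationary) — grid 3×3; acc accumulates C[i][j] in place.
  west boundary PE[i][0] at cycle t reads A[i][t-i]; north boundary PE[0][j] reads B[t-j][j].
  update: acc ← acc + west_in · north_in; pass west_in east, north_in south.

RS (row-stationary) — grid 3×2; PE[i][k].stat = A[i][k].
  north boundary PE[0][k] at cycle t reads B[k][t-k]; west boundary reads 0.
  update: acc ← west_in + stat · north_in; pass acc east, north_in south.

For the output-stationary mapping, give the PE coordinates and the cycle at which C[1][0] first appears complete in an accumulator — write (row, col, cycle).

(row, col, cycle) = (1, 0, 2)

Under OS, C[1][0] lands at PE[1][0]:
  @0  [1,0]  acc 0  |  →0  ↓0
  @1  [1,0]  acc 21  |  →7  ↓3
  @2  [1,0]  acc 49  |  →4  ↓7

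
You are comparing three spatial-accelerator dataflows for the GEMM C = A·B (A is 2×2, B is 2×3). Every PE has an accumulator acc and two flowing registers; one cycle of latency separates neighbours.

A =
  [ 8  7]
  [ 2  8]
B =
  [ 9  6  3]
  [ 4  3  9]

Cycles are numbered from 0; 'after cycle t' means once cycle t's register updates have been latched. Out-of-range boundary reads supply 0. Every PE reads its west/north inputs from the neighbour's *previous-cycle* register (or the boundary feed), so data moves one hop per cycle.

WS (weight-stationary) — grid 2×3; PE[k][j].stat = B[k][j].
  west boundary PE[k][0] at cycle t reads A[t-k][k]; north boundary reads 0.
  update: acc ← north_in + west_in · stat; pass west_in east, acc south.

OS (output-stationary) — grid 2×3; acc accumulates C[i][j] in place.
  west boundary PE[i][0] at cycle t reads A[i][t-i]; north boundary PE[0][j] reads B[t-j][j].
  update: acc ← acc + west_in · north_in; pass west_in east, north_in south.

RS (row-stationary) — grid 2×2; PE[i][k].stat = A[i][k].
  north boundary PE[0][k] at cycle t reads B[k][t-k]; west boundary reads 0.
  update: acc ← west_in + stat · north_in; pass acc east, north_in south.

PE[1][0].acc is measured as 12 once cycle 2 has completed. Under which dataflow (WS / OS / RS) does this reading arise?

dataflow = RS

Under WS (2×3), PE[1][0]:
  step 0 · PE1,0: acc=0; fwd→0 fwd↓0
  step 1 · PE1,0: acc=100; fwd→7 fwd↓100
  step 2 · PE1,0: acc=50; fwd→8 fwd↓50
Under OS (2×3), PE[1][0]:
  step 0 · PE1,0: acc=0; fwd→0 fwd↓0
  step 1 · PE1,0: acc=18; fwd→2 fwd↓9
  step 2 · PE1,0: acc=50; fwd→8 fwd↓4
Under RS (2×2), PE[1][0]:
  step 0 · PE1,0: acc=0; fwd→0 fwd↓0
  step 1 · PE1,0: acc=18; fwd→18 fwd↓9
  step 2 · PE1,0: acc=12; fwd→12 fwd↓6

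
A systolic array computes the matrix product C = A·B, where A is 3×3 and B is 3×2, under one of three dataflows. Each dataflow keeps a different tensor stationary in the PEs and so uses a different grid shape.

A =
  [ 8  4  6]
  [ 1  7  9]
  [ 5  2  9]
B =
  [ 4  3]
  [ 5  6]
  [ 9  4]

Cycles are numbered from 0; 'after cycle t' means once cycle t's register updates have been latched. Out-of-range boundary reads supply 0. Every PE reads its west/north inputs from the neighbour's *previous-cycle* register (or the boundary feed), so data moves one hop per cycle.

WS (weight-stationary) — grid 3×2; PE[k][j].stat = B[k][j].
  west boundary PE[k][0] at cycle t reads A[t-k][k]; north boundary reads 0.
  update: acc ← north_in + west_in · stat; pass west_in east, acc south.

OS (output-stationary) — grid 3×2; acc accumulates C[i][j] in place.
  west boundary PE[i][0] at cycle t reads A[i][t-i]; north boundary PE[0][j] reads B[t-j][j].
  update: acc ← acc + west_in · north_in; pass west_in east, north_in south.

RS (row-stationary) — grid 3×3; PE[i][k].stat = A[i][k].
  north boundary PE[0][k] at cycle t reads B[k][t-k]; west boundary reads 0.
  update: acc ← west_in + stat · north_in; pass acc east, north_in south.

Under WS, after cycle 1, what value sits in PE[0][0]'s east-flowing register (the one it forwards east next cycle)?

register = 1

Tracing WS — 3×2 array, target PE[0][0]:
  step 0 · PE0,0: acc=32; fwd→8 fwd↓32
  step 1 · PE0,0: acc=4; fwd→1 fwd↓4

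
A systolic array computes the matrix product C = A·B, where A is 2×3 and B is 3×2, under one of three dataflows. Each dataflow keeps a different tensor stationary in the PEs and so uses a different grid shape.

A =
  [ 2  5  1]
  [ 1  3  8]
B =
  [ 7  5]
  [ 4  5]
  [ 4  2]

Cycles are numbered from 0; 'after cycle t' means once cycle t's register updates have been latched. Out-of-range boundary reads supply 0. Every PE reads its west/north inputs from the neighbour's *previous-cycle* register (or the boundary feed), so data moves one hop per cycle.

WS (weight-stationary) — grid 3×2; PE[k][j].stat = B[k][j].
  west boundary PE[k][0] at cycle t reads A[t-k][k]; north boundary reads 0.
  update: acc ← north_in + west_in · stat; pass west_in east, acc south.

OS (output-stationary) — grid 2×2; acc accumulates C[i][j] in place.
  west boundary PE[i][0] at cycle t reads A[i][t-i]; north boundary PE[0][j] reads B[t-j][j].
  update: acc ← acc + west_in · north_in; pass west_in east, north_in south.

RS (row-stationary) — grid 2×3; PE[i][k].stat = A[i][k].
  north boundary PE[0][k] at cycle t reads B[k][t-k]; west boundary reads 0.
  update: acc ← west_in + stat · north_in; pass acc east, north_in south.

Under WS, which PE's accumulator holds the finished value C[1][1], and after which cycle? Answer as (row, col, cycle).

(row, col, cycle) = (2, 1, 4)

WS: C[1][1] accumulates in PE[2][1]:
  t=0 PE[2][1]: acc=0 h=0 v=0
  t=1 PE[2][1]: acc=0 h=0 v=0
  t=2 PE[2][1]: acc=0 h=0 v=0
  t=3 PE[2][1]: acc=37 h=1 v=37
  t=4 PE[2][1]: acc=36 h=8 v=36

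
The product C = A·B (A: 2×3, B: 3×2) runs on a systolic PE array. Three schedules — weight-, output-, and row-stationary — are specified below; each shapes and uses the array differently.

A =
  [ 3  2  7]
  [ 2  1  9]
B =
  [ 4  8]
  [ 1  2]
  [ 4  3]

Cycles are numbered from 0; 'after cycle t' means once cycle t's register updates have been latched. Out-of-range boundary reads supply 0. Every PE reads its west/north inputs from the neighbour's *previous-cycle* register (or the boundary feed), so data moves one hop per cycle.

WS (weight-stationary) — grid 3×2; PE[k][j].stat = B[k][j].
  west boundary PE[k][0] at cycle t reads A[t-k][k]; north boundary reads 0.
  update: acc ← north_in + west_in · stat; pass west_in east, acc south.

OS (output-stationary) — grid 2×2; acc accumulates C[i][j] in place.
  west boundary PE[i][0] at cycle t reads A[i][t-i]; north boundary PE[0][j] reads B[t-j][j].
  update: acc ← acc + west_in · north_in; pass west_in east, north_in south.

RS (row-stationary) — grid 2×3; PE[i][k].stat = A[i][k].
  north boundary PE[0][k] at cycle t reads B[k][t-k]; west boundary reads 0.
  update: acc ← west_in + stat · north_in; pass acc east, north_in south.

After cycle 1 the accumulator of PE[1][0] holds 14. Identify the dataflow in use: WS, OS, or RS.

dataflow = WS

WS (3×2 grid), PE[1][0]:
  step 0 · PE1,0: acc=0; fwd→0 fwd↓0
  step 1 · PE1,0: acc=14; fwd→2 fwd↓14
OS (2×2 grid), PE[1][0]:
  step 0 · PE1,0: acc=0; fwd→0 fwd↓0
  step 1 · PE1,0: acc=8; fwd→2 fwd↓4
RS (2×3 grid), PE[1][0]:
  step 0 · PE1,0: acc=0; fwd→0 fwd↓0
  step 1 · PE1,0: acc=8; fwd→8 fwd↓4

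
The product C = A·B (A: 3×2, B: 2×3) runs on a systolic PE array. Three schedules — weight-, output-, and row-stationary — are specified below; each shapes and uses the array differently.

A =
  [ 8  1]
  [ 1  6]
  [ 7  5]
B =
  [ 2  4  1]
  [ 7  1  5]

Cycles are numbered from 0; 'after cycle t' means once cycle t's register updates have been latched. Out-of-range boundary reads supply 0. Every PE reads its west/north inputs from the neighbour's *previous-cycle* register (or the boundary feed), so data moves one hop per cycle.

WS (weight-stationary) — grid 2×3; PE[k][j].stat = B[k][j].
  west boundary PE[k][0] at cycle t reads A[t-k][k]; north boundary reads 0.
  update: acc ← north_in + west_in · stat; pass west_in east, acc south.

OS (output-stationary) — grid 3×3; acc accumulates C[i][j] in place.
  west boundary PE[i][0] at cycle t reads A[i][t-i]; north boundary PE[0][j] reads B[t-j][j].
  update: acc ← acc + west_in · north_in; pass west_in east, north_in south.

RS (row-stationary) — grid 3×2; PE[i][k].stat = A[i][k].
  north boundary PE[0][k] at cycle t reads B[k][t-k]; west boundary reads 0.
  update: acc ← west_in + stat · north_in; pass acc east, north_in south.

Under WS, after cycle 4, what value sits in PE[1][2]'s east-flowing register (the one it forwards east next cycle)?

register = 6

WS on a 2×3 grid — tracing PE[1][2] and its feeders:
  after 0 — PE[0][2] acc=0, pass-E 0, pass-S 0
  after 0 — PE[1][1] acc=0, pass-E 0, pass-S 0
  after 0 — PE[1][2] acc=0, pass-E 0, pass-S 0
  after 1 — PE[0][2] acc=0, pass-E 0, pass-S 0
  after 1 — PE[1][1] acc=0, pass-E 0, pass-S 0
  after 1 — PE[1][2] acc=0, pass-E 0, pass-S 0
  after 2 — PE[0][2] acc=8, pass-E 8, pass-S 8
  after 2 — PE[1][1] acc=33, pass-E 1, pass-S 33
  after 2 — PE[1][2] acc=0, pass-E 0, pass-S 0
  after 3 — PE[0][2] acc=1, pass-E 1, pass-S 1
  after 3 — PE[1][1] acc=10, pass-E 6, pass-S 10
  after 3 — PE[1][2] acc=13, pass-E 1, pass-S 13
  after 4 — PE[0][2] acc=7, pass-E 7, pass-S 7
  after 4 — PE[1][1] acc=33, pass-E 5, pass-S 33
  after 4 — PE[1][2] acc=31, pass-E 6, pass-S 31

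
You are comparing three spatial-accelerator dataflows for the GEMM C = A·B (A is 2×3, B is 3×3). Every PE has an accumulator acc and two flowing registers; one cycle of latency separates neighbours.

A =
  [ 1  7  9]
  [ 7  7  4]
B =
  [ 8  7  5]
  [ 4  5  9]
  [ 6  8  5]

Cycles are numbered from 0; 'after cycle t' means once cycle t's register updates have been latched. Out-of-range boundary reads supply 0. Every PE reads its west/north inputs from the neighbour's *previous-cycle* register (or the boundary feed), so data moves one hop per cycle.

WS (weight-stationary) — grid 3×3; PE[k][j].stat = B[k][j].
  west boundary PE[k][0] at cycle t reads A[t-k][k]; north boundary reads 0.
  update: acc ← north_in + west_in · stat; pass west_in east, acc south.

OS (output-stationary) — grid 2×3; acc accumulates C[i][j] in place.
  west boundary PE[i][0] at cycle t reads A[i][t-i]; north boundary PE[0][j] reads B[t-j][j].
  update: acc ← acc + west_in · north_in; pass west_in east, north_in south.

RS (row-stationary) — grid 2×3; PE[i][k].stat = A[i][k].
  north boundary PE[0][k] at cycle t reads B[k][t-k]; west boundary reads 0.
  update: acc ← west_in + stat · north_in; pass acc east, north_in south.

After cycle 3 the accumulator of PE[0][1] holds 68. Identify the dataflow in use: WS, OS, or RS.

— WS: 3×3; PE[0][1] trace:
  0: (0,1).acc=0  regs=<0,0>
  1: (0,1).acc=7  regs=<1,7>
  2: (0,1).acc=49  regs=<7,49>
  3: (0,1).acc=0  regs=<0,0>
— OS: 2×3; PE[0][1] trace:
  0: (0,1).acc=0  regs=<0,0>
  1: (0,1).acc=7  regs=<1,7>
  2: (0,1).acc=42  regs=<7,5>
  3: (0,1).acc=114  regs=<9,8>
— RS: 2×3; PE[0][1] trace:
  0: (0,1).acc=0  regs=<0,0>
  1: (0,1).acc=36  regs=<36,4>
  2: (0,1).acc=42  regs=<42,5>
  3: (0,1).acc=68  regs=<68,9>

dataflow = RS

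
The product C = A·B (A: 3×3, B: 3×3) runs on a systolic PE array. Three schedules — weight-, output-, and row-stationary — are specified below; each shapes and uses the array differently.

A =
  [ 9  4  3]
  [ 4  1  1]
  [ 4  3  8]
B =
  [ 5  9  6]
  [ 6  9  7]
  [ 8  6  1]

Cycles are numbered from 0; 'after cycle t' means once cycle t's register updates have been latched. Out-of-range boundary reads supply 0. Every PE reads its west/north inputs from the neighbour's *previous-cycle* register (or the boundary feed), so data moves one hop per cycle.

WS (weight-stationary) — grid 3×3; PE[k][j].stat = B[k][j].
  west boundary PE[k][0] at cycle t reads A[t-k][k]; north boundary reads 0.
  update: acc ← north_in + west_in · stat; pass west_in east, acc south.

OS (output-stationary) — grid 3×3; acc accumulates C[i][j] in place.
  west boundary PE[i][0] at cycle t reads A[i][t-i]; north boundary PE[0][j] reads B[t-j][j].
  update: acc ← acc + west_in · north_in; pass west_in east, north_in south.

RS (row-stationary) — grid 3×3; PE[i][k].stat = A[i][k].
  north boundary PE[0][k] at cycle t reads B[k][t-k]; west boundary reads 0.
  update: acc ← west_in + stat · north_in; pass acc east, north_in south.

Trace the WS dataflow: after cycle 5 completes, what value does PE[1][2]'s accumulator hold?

WS 3×3: PE[1][2] cycle-by-cycle (with neighbour feeds):
  c0 r0c2: 0 / 0 / 0
  c0 r1c1: 0 / 0 / 0
  c0 r1c2: 0 / 0 / 0
  c1 r0c2: 0 / 0 / 0
  c1 r1c1: 0 / 0 / 0
  c1 r1c2: 0 / 0 / 0
  c2 r0c2: 54 / 9 / 54
  c2 r1c1: 117 / 4 / 117
  c2 r1c2: 0 / 0 / 0
  c3 r0c2: 24 / 4 / 24
  c3 r1c1: 45 / 1 / 45
  c3 r1c2: 82 / 4 / 82
  c4 r0c2: 24 / 4 / 24
  c4 r1c1: 63 / 3 / 63
  c4 r1c2: 31 / 1 / 31
  c5 r0c2: 0 / 0 / 0
  c5 r1c1: 0 / 0 / 0
  c5 r1c2: 45 / 3 / 45

PE[1][2].acc = 45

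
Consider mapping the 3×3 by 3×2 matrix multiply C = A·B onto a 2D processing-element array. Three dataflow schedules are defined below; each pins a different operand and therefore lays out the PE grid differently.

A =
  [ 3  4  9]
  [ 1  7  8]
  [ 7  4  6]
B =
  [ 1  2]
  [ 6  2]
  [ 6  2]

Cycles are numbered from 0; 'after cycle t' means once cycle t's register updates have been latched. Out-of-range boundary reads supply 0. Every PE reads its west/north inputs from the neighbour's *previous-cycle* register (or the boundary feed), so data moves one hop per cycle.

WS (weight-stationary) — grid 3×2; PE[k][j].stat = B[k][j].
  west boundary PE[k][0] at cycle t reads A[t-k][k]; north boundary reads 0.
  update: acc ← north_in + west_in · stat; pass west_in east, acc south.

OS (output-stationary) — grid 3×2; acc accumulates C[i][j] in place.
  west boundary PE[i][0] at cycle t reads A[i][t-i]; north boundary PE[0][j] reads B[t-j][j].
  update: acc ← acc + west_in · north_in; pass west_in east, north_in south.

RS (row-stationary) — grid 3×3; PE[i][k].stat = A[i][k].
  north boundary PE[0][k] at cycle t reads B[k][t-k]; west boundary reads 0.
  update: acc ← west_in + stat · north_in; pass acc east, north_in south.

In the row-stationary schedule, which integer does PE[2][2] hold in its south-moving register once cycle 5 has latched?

register = 2

Tracing RS — 3×3 array, target PE[2][2]:
  step 0 · PE1,2: acc=0; fwd→0 fwd↓0
  step 0 · PE2,1: acc=0; fwd→0 fwd↓0
  step 0 · PE2,2: acc=0; fwd→0 fwd↓0
  step 1 · PE1,2: acc=0; fwd→0 fwd↓0
  step 1 · PE2,1: acc=0; fwd→0 fwd↓0
  step 1 · PE2,2: acc=0; fwd→0 fwd↓0
  step 2 · PE1,2: acc=0; fwd→0 fwd↓0
  step 2 · PE2,1: acc=0; fwd→0 fwd↓0
  step 2 · PE2,2: acc=0; fwd→0 fwd↓0
  step 3 · PE1,2: acc=91; fwd→91 fwd↓6
  step 3 · PE2,1: acc=31; fwd→31 fwd↓6
  step 3 · PE2,2: acc=0; fwd→0 fwd↓0
  step 4 · PE1,2: acc=32; fwd→32 fwd↓2
  step 4 · PE2,1: acc=22; fwd→22 fwd↓2
  step 4 · PE2,2: acc=67; fwd→67 fwd↓6
  step 5 · PE1,2: acc=0; fwd→0 fwd↓0
  step 5 · PE2,1: acc=0; fwd→0 fwd↓0
  step 5 · PE2,2: acc=34; fwd→34 fwd↓2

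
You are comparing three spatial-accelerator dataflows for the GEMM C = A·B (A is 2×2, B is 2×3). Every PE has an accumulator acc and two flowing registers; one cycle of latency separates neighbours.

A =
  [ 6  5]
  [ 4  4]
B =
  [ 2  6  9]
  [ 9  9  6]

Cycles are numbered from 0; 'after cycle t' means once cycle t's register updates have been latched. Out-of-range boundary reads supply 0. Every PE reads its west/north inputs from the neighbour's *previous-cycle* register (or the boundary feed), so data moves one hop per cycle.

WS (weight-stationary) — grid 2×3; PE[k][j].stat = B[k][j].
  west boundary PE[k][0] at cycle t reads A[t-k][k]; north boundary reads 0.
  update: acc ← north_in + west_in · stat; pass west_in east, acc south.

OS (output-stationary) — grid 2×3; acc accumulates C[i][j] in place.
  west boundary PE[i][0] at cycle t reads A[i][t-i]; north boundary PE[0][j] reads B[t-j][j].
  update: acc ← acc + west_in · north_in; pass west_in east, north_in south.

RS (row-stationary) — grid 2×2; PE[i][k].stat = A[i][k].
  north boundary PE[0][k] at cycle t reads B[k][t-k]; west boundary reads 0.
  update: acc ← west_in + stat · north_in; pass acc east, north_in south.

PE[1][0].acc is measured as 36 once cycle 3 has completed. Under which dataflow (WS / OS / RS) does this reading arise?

dataflow = RS

Under WS (2×3), PE[1][0]:
  t=0 PE[1][0]: acc=0 h=0 v=0
  t=1 PE[1][0]: acc=57 h=5 v=57
  t=2 PE[1][0]: acc=44 h=4 v=44
  t=3 PE[1][0]: acc=0 h=0 v=0
Under OS (2×3), PE[1][0]:
  t=0 PE[1][0]: acc=0 h=0 v=0
  t=1 PE[1][0]: acc=8 h=4 v=2
  t=2 PE[1][0]: acc=44 h=4 v=9
  t=3 PE[1][0]: acc=44 h=0 v=0
Under RS (2×2), PE[1][0]:
  t=0 PE[1][0]: acc=0 h=0 v=0
  t=1 PE[1][0]: acc=8 h=8 v=2
  t=2 PE[1][0]: acc=24 h=24 v=6
  t=3 PE[1][0]: acc=36 h=36 v=9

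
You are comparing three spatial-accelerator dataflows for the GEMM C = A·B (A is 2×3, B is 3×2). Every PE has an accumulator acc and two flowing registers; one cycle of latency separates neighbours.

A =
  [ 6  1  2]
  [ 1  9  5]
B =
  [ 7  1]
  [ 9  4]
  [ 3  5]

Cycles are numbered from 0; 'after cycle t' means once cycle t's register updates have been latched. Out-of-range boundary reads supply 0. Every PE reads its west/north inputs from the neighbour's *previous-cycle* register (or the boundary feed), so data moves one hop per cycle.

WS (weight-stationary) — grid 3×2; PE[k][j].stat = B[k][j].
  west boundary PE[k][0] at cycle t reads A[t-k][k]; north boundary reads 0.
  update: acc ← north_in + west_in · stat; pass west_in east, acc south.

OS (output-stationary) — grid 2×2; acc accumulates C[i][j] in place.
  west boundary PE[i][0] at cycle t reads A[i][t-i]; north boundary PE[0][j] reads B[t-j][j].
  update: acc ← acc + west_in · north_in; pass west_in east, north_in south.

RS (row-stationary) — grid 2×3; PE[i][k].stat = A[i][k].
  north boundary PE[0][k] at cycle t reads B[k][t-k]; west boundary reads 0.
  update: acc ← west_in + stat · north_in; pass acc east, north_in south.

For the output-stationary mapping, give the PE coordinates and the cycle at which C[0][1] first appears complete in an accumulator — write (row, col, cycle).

(row, col, cycle) = (0, 1, 3)

OS: C[0][1] accumulates in PE[0][1]:
  [0] (0,1) acc=0 (h:0 v:0)
  [1] (0,1) acc=6 (h:6 v:1)
  [2] (0,1) acc=10 (h:1 v:4)
  [3] (0,1) acc=20 (h:2 v:5)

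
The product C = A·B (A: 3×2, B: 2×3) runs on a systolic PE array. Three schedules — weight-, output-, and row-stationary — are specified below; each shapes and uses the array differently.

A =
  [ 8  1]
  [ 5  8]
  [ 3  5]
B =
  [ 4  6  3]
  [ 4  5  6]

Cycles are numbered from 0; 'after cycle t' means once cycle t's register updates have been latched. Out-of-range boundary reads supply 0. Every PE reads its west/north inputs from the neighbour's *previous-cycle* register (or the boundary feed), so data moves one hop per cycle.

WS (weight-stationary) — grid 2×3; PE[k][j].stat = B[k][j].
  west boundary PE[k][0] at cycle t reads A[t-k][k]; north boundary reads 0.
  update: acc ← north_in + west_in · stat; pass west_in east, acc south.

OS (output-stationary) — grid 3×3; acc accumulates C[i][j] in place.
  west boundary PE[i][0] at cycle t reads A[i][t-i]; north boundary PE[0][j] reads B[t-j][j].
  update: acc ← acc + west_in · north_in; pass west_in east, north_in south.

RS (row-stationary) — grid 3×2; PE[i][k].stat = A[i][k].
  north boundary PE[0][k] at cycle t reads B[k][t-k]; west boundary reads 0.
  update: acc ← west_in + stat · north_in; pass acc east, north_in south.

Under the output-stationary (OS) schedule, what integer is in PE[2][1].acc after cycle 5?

Tracing OS — 3×3 array, target PE[2][1]:
  c0 r1c1: 0 / 0 / 0
  c0 r2c0: 0 / 0 / 0
  c0 r2c1: 0 / 0 / 0
  c1 r1c1: 0 / 0 / 0
  c1 r2c0: 0 / 0 / 0
  c1 r2c1: 0 / 0 / 0
  c2 r1c1: 30 / 5 / 6
  c2 r2c0: 12 / 3 / 4
  c2 r2c1: 0 / 0 / 0
  c3 r1c1: 70 / 8 / 5
  c3 r2c0: 32 / 5 / 4
  c3 r2c1: 18 / 3 / 6
  c4 r1c1: 70 / 0 / 0
  c4 r2c0: 32 / 0 / 0
  c4 r2c1: 43 / 5 / 5
  c5 r1c1: 70 / 0 / 0
  c5 r2c0: 32 / 0 / 0
  c5 r2c1: 43 / 0 / 0

PE[2][1].acc = 43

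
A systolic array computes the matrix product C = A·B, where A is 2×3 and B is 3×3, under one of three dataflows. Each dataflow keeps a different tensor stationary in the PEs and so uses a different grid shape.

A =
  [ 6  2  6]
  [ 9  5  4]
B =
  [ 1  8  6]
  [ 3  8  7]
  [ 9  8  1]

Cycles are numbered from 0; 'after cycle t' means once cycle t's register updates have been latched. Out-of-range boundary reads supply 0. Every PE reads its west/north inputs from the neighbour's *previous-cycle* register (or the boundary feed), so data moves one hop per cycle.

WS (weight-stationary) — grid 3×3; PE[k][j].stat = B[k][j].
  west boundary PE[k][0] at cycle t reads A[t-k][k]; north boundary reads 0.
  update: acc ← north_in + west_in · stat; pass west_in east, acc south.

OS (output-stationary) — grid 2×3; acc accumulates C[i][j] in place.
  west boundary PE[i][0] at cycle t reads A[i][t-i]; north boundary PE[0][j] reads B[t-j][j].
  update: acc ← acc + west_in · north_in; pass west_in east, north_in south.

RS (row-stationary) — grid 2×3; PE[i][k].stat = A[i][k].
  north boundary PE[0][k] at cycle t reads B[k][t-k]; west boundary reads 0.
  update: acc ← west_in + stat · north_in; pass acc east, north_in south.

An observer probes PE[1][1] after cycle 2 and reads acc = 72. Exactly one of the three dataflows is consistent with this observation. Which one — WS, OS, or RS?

dataflow = OS

Under WS (3×3), PE[1][1]:
  0: (1,1).acc=0  regs=<0,0>
  1: (1,1).acc=0  regs=<0,0>
  2: (1,1).acc=64  regs=<2,64>
Under OS (2×3), PE[1][1]:
  0: (1,1).acc=0  regs=<0,0>
  1: (1,1).acc=0  regs=<0,0>
  2: (1,1).acc=72  regs=<9,8>
Under RS (2×3), PE[1][1]:
  0: (1,1).acc=0  regs=<0,0>
  1: (1,1).acc=0  regs=<0,0>
  2: (1,1).acc=24  regs=<24,3>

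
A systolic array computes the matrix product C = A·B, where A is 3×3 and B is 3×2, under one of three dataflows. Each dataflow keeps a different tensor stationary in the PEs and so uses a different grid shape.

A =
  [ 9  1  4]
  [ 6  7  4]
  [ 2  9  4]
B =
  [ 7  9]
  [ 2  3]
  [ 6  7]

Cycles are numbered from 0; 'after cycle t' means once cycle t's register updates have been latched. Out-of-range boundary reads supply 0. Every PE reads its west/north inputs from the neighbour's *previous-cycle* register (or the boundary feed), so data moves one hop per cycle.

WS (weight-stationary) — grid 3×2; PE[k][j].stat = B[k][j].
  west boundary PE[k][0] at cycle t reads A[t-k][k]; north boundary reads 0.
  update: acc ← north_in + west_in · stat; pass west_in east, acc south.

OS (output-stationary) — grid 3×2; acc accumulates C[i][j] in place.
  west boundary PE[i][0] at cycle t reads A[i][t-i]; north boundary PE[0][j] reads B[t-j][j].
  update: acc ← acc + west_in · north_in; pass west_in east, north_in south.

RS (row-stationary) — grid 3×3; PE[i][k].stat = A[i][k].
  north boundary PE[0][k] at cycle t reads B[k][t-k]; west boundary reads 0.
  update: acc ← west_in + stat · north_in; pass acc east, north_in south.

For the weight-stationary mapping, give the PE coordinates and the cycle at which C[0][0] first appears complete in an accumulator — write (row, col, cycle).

WS — PE[2][0] is where C[0][0] collects:
  after 0 — PE[2][0] acc=0, pass-E 0, pass-S 0
  after 1 — PE[2][0] acc=0, pass-E 0, pass-S 0
  after 2 — PE[2][0] acc=89, pass-E 4, pass-S 89

(row, col, cycle) = (2, 0, 2)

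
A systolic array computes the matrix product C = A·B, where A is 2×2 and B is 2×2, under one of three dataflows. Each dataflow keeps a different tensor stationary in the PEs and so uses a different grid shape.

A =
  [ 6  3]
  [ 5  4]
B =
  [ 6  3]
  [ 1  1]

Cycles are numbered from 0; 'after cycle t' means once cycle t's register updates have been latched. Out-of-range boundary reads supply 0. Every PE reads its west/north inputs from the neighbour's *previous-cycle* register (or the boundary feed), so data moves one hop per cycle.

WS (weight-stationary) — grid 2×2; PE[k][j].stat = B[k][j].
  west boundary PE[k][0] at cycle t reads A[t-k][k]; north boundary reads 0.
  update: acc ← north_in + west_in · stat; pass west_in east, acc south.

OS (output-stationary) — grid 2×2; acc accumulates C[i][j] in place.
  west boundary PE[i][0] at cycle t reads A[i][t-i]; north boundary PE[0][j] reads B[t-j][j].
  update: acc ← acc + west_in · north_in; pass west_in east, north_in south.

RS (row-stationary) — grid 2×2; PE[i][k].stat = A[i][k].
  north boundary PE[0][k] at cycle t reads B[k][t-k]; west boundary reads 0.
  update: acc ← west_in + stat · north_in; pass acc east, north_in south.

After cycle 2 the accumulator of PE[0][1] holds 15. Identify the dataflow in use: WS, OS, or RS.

dataflow = WS

WS [2×2] PE[0][1] across cycles:
  step 0 · PE0,1: acc=0; fwd→0 fwd↓0
  step 1 · PE0,1: acc=18; fwd→6 fwd↓18
  step 2 · PE0,1: acc=15; fwd→5 fwd↓15
OS [2×2] PE[0][1] across cycles:
  step 0 · PE0,1: acc=0; fwd→0 fwd↓0
  step 1 · PE0,1: acc=18; fwd→6 fwd↓3
  step 2 · PE0,1: acc=21; fwd→3 fwd↓1
RS [2×2] PE[0][1] across cycles:
  step 0 · PE0,1: acc=0; fwd→0 fwd↓0
  step 1 · PE0,1: acc=39; fwd→39 fwd↓1
  step 2 · PE0,1: acc=21; fwd→21 fwd↓1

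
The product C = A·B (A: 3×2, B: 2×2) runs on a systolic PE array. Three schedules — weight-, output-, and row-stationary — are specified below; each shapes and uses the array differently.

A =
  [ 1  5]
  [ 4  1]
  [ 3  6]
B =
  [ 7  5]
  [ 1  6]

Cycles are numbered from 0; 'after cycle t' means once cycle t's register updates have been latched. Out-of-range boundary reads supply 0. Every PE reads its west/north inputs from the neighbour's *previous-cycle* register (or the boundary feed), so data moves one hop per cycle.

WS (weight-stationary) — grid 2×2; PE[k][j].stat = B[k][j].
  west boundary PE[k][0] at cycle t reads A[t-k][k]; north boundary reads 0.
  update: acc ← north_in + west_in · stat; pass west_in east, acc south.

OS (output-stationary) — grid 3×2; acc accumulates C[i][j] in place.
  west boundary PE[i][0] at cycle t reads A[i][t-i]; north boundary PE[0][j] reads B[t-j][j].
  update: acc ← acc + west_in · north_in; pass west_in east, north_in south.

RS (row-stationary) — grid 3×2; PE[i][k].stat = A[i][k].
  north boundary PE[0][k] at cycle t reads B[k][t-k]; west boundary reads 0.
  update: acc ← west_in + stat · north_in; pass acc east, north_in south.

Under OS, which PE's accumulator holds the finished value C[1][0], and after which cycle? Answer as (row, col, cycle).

OS: C[1][0] accumulates in PE[1][0]:
  0: (1,0).acc=0  regs=<0,0>
  1: (1,0).acc=28  regs=<4,7>
  2: (1,0).acc=29  regs=<1,1>

(row, col, cycle) = (1, 0, 2)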